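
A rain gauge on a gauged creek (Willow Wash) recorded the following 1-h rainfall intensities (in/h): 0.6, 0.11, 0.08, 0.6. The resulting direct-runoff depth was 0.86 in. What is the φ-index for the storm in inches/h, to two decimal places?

φ ≈ 0.17 in/h

Only the 2 blocks with intensity above φ contribute runoff: 0.6, 0.6 in/h.
Σ(I−φ)·Δt = d  ⇒  (0.6+0.6 − 2φ)·1 = 0.86
φ = (1.200 − 0.86/1) / 2 = 0.17 in/h.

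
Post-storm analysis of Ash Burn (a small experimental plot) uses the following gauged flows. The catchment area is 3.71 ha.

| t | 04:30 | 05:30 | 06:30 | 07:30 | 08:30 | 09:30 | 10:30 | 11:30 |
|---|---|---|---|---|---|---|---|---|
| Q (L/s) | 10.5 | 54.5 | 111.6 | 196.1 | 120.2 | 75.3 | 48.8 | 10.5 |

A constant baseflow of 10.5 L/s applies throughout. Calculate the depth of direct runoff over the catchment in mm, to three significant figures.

d ≈ 52.7 mm

Direct runoff: 0.0, 44.0, 101.1, 185.6, 109.7, 64.8, 38.3, 0.0 L/s; ΣQ_DR = 543.5 L/s.
V = ΣQ_DR · Δt = 543.5 × 3600 s = 1.957 × 10^6 L.
Over A = 3.71 ha, depth = V / A = 52.7 mm.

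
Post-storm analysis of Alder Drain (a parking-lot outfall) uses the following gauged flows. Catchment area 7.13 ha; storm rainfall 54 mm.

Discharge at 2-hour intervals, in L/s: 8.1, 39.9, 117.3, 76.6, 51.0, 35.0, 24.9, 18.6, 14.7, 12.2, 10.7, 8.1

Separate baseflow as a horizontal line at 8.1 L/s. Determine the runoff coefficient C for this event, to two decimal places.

ΣQ_DR = 319.9 L/s; V = ΣQ_DR·Δt = 2.303 × 10^6 L.
Runoff depth d = V / A = 32.30 mm.
C = d / P = 32.30 / 54 = 0.60.

C ≈ 0.60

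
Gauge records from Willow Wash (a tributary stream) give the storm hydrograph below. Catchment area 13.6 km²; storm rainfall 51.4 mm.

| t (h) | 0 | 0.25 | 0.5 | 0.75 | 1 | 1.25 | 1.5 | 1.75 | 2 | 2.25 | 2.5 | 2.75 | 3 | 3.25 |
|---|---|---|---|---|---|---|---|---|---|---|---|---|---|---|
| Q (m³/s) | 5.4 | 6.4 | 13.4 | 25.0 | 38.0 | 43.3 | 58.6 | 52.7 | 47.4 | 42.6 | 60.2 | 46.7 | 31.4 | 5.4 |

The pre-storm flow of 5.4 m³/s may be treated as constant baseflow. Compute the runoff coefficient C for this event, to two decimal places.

C ≈ 0.52

ΣQ_DR = 400.9 m³/s; V = ΣQ_DR·Δt = 3.608 × 10^5 m³.
Runoff depth d = V / A = 26.53 mm.
C = d / P = 26.53 / 51.4 = 0.52.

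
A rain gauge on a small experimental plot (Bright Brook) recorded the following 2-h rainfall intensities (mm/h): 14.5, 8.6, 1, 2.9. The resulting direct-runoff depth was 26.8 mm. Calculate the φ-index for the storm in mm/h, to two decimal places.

Only the 2 blocks with intensity above φ contribute runoff: 14.5, 8.6 mm/h.
Σ(I−φ)·Δt = d  ⇒  (14.5+8.6 − 2φ)·2 = 26.8
φ = (23.10 − 26.8/2) / 2 = 4.85 mm/h.

φ ≈ 4.85 mm/h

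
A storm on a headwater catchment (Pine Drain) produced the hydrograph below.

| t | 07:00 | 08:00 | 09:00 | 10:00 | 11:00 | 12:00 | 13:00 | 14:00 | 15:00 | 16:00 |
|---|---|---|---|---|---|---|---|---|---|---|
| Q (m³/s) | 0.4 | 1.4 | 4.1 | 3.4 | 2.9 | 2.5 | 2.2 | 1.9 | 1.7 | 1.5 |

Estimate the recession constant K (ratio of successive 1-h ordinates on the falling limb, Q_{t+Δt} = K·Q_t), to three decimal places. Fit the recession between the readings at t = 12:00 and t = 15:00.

Using the recession-limb readings at t = 12:00 and t = 15:00: Q falls from 2.5 to 1.7 m³/s over 3 intervals.
K = (Q₂/Q₁)^(1/3) = (1.7/2.5)^(1/3) = 0.879.

K ≈ 0.879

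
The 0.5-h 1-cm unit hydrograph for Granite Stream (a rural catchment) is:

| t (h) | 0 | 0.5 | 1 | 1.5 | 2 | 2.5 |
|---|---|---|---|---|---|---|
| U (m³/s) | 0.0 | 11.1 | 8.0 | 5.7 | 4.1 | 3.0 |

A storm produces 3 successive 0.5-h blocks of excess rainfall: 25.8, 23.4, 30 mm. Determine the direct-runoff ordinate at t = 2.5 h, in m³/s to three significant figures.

By discrete convolution, Q_j = Σ (P_i / 10 mm) · U_{j−i}.
At t = 2.5 h (j=5): Q = (25.8/10)·3.0 + (23.4/10)·4.1 + (30/10)·5.7 = 34.4 m³/s.

Q ≈ 34.4 m³/s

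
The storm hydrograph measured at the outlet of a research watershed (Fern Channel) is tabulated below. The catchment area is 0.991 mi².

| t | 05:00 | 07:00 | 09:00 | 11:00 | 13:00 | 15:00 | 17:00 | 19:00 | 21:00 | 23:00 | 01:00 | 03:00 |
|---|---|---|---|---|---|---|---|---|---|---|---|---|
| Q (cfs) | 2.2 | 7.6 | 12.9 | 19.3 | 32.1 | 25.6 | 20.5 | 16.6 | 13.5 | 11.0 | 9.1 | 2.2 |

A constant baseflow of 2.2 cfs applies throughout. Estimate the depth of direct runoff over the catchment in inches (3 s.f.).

Direct runoff: 0.0, 5.4, 10.7, 17.1, 29.9, 23.4, 18.3, 14.4, 11.3, 8.8, 6.9, 0.0 cfs; ΣQ_DR = 146.2 cfs.
V = ΣQ_DR · Δt = 146.2 × 7200 s = 1.053 × 10^6 ft³.
Over A = 0.991 mi², depth = V / A = 0.457 in.

d ≈ 0.457 in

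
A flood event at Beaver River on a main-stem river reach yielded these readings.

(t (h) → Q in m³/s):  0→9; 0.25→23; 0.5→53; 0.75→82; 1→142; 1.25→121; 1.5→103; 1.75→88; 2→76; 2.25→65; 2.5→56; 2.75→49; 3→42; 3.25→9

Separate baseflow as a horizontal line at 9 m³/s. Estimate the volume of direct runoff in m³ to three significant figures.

V ≈ 7.13 × 10^5 m³

Direct-runoff ordinates (Q − Q_b): 0.0, 14.0, 44.0, 73.0, 133.0, 112.0, 94.0, 79.0, 67.0, 56.0, 47.0, 40.0, 33.0, 0.0 m³/s.
ΣQ_DR = 792.0 m³/s.
With Δt = 0.25 h = 900 s, V = ΣQ_DR · Δt = 792.0 × 900 = 7.13 × 10^5 m³.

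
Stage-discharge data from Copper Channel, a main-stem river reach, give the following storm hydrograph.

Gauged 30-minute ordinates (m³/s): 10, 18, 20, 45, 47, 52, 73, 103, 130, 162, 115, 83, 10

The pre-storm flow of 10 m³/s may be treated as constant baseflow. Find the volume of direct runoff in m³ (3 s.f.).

Direct-runoff ordinates (Q − Q_b): 0.0, 8.0, 10.0, 35.0, 37.0, 42.0, 63.0, 93.0, 120.0, 152.0, 105.0, 73.0, 0.0 m³/s.
ΣQ_DR = 738.0 m³/s.
With Δt = 0.5 h = 1800 s, V = ΣQ_DR · Δt = 738.0 × 1800 = 1.33 × 10^6 m³.

V ≈ 1.33 × 10^6 m³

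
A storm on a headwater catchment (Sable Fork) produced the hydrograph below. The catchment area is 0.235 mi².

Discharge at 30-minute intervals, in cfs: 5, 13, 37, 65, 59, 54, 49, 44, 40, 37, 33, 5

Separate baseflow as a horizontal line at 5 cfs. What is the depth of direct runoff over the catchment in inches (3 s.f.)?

Direct runoff: 0.0, 8.0, 32.0, 60.0, 54.0, 49.0, 44.0, 39.0, 35.0, 32.0, 28.0, 0.0 cfs; ΣQ_DR = 381.0 cfs.
V = ΣQ_DR · Δt = 381.0 × 1800 s = 6.858 × 10^5 ft³.
Over A = 0.235 mi², depth = V / A = 1.26 in.

d ≈ 1.26 in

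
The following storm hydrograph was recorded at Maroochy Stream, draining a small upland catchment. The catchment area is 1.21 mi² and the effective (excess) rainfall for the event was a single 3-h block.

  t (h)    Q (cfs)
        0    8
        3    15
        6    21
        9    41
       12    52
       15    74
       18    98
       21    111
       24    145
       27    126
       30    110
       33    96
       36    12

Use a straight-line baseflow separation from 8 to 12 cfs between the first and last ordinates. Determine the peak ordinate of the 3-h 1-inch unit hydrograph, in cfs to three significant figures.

U_p ≈ 44.9 cfs

Direct runoff: 0.00, 6.67, 12.33, 32.00, 42.67, 64.33, 88.00, 100.67, 134.33, 115.00, 98.67, 84.33, 0.00 cfs; ΣQ_DR = 779.0 cfs, peak = 134.33 cfs.
Runoff depth d = ΣQ_DR·Δt / A = 779.0 × 10800 / (1.21 mi²) = 2.993 in.
The 1-inch UH is the DRH scaled by (1 in)/d, so U_p = 134.33 × 1/2.993 = 44.9 cfs.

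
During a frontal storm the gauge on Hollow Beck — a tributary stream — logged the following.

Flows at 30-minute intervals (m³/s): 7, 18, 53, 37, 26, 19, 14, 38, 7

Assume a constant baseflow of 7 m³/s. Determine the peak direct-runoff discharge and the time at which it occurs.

Subtracting baseflow gives direct-runoff ordinates: 0.0, 11.0, 46.0, 30.0, 19.0, 12.0, 7.0, 31.0, 0.0 m³/s.
The maximum is 46.0 m³/s, occurring at the reading for t = 1 h.

Q_p = 46.0 m³/s at t = 1 h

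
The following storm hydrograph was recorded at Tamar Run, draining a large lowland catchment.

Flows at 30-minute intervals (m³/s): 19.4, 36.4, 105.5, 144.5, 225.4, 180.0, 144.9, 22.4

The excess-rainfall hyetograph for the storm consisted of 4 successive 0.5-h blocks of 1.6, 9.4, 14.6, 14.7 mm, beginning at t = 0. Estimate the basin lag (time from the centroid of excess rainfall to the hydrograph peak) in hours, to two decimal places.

t_L ≈ 0.72 h

Centroid of excess rainfall: t_c = Σ P_i·t̄_i / ΣP_i = 1.2761 h (block centres at 0.25, 0.75, 1.25, 1.75 h).
Hydrograph peak occurs at t = 2 h, so basin lag t_L = 2 − 1.2761 = 0.72 h.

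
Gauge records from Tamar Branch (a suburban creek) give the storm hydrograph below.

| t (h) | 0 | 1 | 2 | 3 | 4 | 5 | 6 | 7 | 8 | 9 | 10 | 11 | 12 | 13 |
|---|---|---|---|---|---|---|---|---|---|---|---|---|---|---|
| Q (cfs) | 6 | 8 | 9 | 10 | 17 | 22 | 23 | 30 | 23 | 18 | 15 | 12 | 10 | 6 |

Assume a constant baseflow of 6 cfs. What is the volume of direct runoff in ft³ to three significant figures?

V ≈ 4.50 × 10^5 ft³

Direct-runoff ordinates (Q − Q_b): 0.0, 2.0, 3.0, 4.0, 11.0, 16.0, 17.0, 24.0, 17.0, 12.0, 9.0, 6.0, 4.0, 0.0 cfs.
ΣQ_DR = 125.0 cfs.
With Δt = 1 h = 3600 s, V = ΣQ_DR · Δt = 125.0 × 3600 = 4.50 × 10^5 ft³.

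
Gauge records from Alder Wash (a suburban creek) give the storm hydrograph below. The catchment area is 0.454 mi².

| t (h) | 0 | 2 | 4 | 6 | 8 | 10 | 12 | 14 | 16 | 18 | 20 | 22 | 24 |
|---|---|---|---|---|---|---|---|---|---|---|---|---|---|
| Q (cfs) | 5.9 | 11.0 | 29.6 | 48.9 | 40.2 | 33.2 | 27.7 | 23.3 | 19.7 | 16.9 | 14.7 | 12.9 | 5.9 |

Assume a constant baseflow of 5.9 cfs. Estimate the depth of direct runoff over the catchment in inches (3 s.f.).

d ≈ 1.46 in

Direct runoff: 0.0, 5.1, 23.7, 43.0, 34.3, 27.3, 21.8, 17.4, 13.8, 11.0, 8.8, 7.0, 0.0 cfs; ΣQ_DR = 213.2 cfs.
V = ΣQ_DR · Δt = 213.2 × 7200 s = 1.535 × 10^6 ft³.
Over A = 0.454 mi², depth = V / A = 1.46 in.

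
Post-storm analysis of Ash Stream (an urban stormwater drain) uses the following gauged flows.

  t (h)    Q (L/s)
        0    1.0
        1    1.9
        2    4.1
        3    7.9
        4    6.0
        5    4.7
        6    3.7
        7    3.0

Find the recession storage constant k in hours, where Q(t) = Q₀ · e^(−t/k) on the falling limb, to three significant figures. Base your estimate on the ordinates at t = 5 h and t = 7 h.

k ≈ 4.45 h

On the falling limb, Q drops from 4.7 to 3.0 L/s between t = 5 h and t = 7 h (Δt = 2 h).
k = −Δt / ln(Q₂/Q₁) = −2 / ln(3.0/4.7) = 4.45 h.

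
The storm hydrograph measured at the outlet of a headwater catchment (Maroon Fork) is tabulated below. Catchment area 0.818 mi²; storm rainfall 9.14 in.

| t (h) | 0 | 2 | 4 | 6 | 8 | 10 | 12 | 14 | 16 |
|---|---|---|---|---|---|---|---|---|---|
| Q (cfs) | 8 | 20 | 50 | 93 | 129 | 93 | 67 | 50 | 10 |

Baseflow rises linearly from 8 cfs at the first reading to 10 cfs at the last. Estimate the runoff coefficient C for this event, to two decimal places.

ΣQ_DR = 439.0 cfs; V = ΣQ_DR·Δt = 3.161 × 10^6 ft³.
Runoff depth d = V / A = 1.663 in.
C = d / P = 1.663 / 9.14 = 0.18.

C ≈ 0.18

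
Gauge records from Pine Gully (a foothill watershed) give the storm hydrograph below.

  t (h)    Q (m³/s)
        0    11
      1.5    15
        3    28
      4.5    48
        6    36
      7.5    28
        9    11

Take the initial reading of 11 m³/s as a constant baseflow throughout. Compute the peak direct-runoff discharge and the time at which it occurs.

Q_p = 37.0 m³/s at t = 4.5 h

Subtracting baseflow gives direct-runoff ordinates: 0.0, 4.0, 17.0, 37.0, 25.0, 17.0, 0.0 m³/s.
The maximum is 37.0 m³/s, occurring at the reading for t = 4.5 h.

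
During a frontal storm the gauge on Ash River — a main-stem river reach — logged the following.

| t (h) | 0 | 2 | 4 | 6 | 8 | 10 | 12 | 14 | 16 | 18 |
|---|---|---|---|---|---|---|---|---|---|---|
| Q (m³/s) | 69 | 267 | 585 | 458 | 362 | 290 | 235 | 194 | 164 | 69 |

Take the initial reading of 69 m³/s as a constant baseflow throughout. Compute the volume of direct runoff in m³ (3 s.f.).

Direct-runoff ordinates (Q − Q_b): 0.0, 198.0, 516.0, 389.0, 293.0, 221.0, 166.0, 125.0, 95.0, 0.0 m³/s.
ΣQ_DR = 2003 m³/s.
With Δt = 2 h = 7200 s, V = ΣQ_DR · Δt = 2003 × 7200 = 1.44 × 10^7 m³.

V ≈ 1.44 × 10^7 m³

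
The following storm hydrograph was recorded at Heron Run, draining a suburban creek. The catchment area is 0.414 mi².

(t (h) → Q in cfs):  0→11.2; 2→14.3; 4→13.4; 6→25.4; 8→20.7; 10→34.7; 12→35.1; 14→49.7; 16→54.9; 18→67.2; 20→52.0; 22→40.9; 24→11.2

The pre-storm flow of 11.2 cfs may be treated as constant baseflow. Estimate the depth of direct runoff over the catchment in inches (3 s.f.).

Direct runoff: 0.0, 3.1, 2.2, 14.2, 9.5, 23.5, 23.9, 38.5, 43.7, 56.0, 40.8, 29.7, 0.0 cfs; ΣQ_DR = 285.1 cfs.
V = ΣQ_DR · Δt = 285.1 × 7200 s = 2.053 × 10^6 ft³.
Over A = 0.414 mi², depth = V / A = 2.13 in.

d ≈ 2.13 in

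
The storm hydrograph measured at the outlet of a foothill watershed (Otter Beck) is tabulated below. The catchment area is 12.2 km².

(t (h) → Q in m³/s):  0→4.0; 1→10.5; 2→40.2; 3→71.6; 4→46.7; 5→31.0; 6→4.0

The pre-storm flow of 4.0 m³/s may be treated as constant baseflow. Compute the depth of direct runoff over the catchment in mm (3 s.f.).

d ≈ 53.1 mm

Direct runoff: 0.0, 6.5, 36.2, 67.6, 42.7, 27.0, 0.0 m³/s; ΣQ_DR = 180.0 m³/s.
V = ΣQ_DR · Δt = 180.0 × 3600 s = 6.480 × 10^5 m³.
Over A = 12.2 km², depth = V / A = 53.1 mm.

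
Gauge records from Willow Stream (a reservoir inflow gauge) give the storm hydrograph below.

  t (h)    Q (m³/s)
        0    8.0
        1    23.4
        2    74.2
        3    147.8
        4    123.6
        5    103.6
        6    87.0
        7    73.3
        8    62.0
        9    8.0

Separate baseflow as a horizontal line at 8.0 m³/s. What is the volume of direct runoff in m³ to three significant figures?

V ≈ 2.27 × 10^6 m³

Direct-runoff ordinates (Q − Q_b): 0.0, 15.4, 66.2, 139.8, 115.6, 95.6, 79.0, 65.3, 54.0, 0.0 m³/s.
ΣQ_DR = 630.9 m³/s.
With Δt = 1 h = 3600 s, V = ΣQ_DR · Δt = 630.9 × 3600 = 2.27 × 10^6 m³.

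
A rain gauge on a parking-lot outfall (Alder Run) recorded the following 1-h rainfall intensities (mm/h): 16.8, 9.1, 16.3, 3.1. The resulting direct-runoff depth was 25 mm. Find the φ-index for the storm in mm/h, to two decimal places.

Only the 3 blocks with intensity above φ contribute runoff: 16.8, 9.1, 16.3 mm/h.
Σ(I−φ)·Δt = d  ⇒  (16.8+9.1+16.3 − 3φ)·1 = 25
φ = (42.20 − 25/1) / 3 = 5.73 mm/h.

φ ≈ 5.73 mm/h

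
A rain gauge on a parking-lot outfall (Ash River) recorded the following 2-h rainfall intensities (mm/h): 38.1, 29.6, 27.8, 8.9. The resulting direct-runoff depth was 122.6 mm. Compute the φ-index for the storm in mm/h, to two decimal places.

φ ≈ 11.40 mm/h

Only the 3 blocks with intensity above φ contribute runoff: 38.1, 29.6, 27.8 mm/h.
Σ(I−φ)·Δt = d  ⇒  (38.1+29.6+27.8 − 3φ)·2 = 122.6
φ = (95.50 − 122.6/2) / 3 = 11.40 mm/h.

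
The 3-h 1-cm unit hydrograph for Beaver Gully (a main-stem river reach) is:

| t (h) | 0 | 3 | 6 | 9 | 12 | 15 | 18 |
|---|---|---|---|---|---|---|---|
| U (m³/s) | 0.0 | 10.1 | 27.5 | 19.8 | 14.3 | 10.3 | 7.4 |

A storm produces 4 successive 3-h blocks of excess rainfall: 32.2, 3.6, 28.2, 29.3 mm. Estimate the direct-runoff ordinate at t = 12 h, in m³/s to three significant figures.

Q ≈ 160 m³/s

By discrete convolution, Q_j = Σ (P_i / 10 mm) · U_{j−i}.
At t = 12 h (j=4): Q = (32.2/10)·14.3 + (3.6/10)·19.8 + (28.2/10)·27.5 + (29.3/10)·10.1 = 160 m³/s.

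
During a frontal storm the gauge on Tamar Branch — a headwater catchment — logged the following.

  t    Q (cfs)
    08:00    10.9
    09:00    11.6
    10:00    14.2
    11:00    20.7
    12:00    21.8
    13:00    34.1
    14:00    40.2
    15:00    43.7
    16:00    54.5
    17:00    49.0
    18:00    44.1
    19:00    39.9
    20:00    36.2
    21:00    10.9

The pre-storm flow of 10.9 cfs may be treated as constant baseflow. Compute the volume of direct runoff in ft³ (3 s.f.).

V ≈ 1.01 × 10^6 ft³

Direct-runoff ordinates (Q − Q_b): 0.0, 0.7, 3.3, 9.8, 10.9, 23.2, 29.3, 32.8, 43.6, 38.1, 33.2, 29.0, 25.3, 0.0 cfs.
ΣQ_DR = 279.2 cfs.
With Δt = 1 h = 3600 s, V = ΣQ_DR · Δt = 279.2 × 3600 = 1.01 × 10^6 ft³.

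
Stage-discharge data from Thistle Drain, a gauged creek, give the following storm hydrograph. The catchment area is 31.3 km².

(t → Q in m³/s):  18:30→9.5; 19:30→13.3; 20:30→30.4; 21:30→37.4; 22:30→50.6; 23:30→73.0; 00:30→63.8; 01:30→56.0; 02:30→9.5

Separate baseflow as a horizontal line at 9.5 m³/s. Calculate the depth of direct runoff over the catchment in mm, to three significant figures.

d ≈ 29.7 mm

Direct runoff: 0.0, 3.8, 20.9, 27.9, 41.1, 63.5, 54.3, 46.5, 0.0 m³/s; ΣQ_DR = 258.0 m³/s.
V = ΣQ_DR · Δt = 258.0 × 3600 s = 9.288 × 10^5 m³.
Over A = 31.3 km², depth = V / A = 29.7 mm.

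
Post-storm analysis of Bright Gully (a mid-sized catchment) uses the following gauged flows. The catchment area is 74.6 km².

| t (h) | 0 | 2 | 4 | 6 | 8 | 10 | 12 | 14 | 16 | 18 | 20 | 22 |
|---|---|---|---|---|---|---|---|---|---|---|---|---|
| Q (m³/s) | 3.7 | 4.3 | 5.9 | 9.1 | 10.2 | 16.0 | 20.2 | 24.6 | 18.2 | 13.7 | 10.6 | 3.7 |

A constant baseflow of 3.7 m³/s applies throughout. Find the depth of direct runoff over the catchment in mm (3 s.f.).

Direct runoff: 0.0, 0.6, 2.2, 5.4, 6.5, 12.3, 16.5, 20.9, 14.5, 10.0, 6.9, 0.0 m³/s; ΣQ_DR = 95.80 m³/s.
V = ΣQ_DR · Δt = 95.80 × 7200 s = 6.898 × 10^5 m³.
Over A = 74.6 km², depth = V / A = 9.25 mm.

d ≈ 9.25 mm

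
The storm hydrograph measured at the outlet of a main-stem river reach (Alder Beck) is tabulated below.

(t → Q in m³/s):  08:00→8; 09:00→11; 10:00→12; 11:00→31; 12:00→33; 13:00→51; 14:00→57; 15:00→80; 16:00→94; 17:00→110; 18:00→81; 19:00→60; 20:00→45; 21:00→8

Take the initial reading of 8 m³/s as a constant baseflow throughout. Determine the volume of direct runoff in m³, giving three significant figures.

V ≈ 2.05 × 10^6 m³

Direct-runoff ordinates (Q − Q_b): 0.0, 3.0, 4.0, 23.0, 25.0, 43.0, 49.0, 72.0, 86.0, 102.0, 73.0, 52.0, 37.0, 0.0 m³/s.
ΣQ_DR = 569.0 m³/s.
With Δt = 1 h = 3600 s, V = ΣQ_DR · Δt = 569.0 × 3600 = 2.05 × 10^6 m³.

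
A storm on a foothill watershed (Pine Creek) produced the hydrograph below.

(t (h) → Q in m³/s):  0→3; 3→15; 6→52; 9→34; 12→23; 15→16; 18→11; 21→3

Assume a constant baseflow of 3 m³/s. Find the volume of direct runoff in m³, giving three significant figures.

Direct-runoff ordinates (Q − Q_b): 0.0, 12.0, 49.0, 31.0, 20.0, 13.0, 8.0, 0.0 m³/s.
ΣQ_DR = 133.0 m³/s.
With Δt = 3 h = 10800 s, V = ΣQ_DR · Δt = 133.0 × 10800 = 1.44 × 10^6 m³.

V ≈ 1.44 × 10^6 m³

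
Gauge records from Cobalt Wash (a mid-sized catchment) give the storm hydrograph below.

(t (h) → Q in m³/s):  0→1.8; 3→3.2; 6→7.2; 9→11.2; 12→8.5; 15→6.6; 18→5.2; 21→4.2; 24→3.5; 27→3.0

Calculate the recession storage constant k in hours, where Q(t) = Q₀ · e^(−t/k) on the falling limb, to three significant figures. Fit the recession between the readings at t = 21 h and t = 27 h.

On the falling limb, Q drops from 4.2 to 3.0 m³/s between t = 21 h and t = 27 h (Δt = 6 h).
k = −Δt / ln(Q₂/Q₁) = −6 / ln(3.0/4.2) = 17.8 h.

k ≈ 17.8 h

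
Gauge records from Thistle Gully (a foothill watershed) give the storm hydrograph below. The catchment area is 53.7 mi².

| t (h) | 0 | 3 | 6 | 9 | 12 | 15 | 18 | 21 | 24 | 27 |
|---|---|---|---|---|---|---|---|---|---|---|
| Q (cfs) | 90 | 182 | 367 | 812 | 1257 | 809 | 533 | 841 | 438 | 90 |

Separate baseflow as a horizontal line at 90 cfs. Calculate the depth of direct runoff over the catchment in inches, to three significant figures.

Direct runoff: 0.0, 92.0, 277.0, 722.0, 1167.0, 719.0, 443.0, 751.0, 348.0, 0.0 cfs; ΣQ_DR = 4519 cfs.
V = ΣQ_DR · Δt = 4519 × 10800 s = 4.881 × 10^7 ft³.
Over A = 53.7 mi², depth = V / A = 0.391 in.

d ≈ 0.391 in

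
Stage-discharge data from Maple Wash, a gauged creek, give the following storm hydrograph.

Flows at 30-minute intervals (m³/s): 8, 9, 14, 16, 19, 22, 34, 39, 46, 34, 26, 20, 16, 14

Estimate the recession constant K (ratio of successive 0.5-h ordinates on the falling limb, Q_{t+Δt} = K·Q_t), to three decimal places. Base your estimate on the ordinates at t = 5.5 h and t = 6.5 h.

K ≈ 0.837

Using the recession-limb readings at t = 5.5 h and t = 6.5 h: Q falls from 20 to 14 m³/s over 2 intervals.
K = (Q₂/Q₁)^(1/2) = (14/20)^(1/2) = 0.837.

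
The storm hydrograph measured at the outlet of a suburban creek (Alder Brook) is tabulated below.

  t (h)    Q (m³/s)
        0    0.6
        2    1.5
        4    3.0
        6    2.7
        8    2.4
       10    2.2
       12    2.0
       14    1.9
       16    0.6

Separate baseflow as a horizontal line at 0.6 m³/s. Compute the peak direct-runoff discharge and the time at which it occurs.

Q_p = 2.4 m³/s at t = 4 h

Subtracting baseflow gives direct-runoff ordinates: 0.0, 0.9, 2.4, 2.1, 1.8, 1.6, 1.4, 1.3, 0.0 m³/s.
The maximum is 2.4 m³/s, occurring at the reading for t = 4 h.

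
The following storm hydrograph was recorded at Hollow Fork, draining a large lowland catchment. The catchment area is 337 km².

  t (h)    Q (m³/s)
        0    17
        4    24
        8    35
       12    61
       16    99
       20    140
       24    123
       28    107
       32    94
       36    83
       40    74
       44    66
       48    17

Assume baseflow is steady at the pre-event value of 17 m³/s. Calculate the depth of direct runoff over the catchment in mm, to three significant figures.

d ≈ 30.7 mm

Direct runoff: 0.0, 7.0, 18.0, 44.0, 82.0, 123.0, 106.0, 90.0, 77.0, 66.0, 57.0, 49.0, 0.0 m³/s; ΣQ_DR = 719.0 m³/s.
V = ΣQ_DR · Δt = 719.0 × 14400 s = 1.035 × 10^7 m³.
Over A = 337 km², depth = V / A = 30.7 mm.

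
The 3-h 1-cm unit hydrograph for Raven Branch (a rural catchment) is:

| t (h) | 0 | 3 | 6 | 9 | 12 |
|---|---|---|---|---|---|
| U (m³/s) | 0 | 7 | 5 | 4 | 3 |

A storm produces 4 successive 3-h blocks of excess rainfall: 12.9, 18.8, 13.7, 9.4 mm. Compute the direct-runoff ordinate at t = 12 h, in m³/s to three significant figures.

By discrete convolution, Q_j = Σ (P_i / 10 mm) · U_{j−i}.
At t = 12 h (j=4): Q = (12.9/10)·3 + (18.8/10)·4 + (13.7/10)·5 + (9.4/10)·7 = 24.8 m³/s.

Q ≈ 24.8 m³/s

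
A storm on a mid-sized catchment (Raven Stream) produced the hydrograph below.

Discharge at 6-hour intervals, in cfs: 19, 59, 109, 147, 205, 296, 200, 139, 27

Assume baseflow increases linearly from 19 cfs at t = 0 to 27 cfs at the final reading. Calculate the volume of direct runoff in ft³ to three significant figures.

V ≈ 2.15 × 10^7 ft³

Direct-runoff ordinates (Q − Q_b): 0.00, 39.00, 88.00, 125.00, 182.00, 272.00, 175.00, 113.00, 0.00 cfs.
ΣQ_DR = 994.0 cfs.
With Δt = 6 h = 21600 s, V = ΣQ_DR · Δt = 994.0 × 21600 = 2.15 × 10^7 ft³.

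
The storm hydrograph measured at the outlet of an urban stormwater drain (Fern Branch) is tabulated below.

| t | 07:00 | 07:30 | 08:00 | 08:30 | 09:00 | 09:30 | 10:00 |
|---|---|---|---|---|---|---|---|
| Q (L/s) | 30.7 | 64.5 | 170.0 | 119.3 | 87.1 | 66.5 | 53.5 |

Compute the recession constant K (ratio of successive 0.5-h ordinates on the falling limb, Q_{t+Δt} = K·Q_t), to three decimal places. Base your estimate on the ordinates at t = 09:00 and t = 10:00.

K ≈ 0.784

Using the recession-limb readings at t = 09:00 and t = 10:00: Q falls from 87.1 to 53.5 L/s over 2 intervals.
K = (Q₂/Q₁)^(1/2) = (53.5/87.1)^(1/2) = 0.784.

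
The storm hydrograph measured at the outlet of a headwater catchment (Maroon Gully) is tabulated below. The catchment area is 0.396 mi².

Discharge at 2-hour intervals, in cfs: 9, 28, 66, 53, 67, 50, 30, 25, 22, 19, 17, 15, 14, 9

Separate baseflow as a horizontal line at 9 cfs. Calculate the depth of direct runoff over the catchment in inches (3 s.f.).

d ≈ 2.33 in

Direct runoff: 0.0, 19.0, 57.0, 44.0, 58.0, 41.0, 21.0, 16.0, 13.0, 10.0, 8.0, 6.0, 5.0, 0.0 cfs; ΣQ_DR = 298.0 cfs.
V = ΣQ_DR · Δt = 298.0 × 7200 s = 2.146 × 10^6 ft³.
Over A = 0.396 mi², depth = V / A = 2.33 in.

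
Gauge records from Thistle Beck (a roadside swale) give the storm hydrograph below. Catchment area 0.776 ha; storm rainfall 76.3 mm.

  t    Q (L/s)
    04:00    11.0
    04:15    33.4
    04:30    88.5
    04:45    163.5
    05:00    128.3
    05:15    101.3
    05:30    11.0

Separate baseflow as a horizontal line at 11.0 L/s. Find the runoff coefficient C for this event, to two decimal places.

C ≈ 0.70

ΣQ_DR = 460.0 L/s; V = ΣQ_DR·Δt = 4.140 × 10^5 L.
Runoff depth d = V / A = 53.35 mm.
C = d / P = 53.35 / 76.3 = 0.70.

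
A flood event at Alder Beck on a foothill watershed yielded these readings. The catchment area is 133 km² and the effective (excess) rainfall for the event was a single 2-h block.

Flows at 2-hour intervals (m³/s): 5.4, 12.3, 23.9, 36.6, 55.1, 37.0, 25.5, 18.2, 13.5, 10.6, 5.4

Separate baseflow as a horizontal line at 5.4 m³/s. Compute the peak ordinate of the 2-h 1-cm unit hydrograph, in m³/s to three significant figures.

Direct runoff: 0.0, 6.9, 18.5, 31.2, 49.7, 31.6, 20.1, 12.8, 8.1, 5.2, 0.0 m³/s; ΣQ_DR = 184.1 m³/s, peak = 49.7 m³/s.
Runoff depth d = ΣQ_DR·Δt / A = 184.1 × 7200 / (133 km²) = 9.966 mm.
The 1-cm UH is the DRH scaled by (10 mm)/d, so U_p = 49.7 × 10/9.966 = 49.9 m³/s.

U_p ≈ 49.9 m³/s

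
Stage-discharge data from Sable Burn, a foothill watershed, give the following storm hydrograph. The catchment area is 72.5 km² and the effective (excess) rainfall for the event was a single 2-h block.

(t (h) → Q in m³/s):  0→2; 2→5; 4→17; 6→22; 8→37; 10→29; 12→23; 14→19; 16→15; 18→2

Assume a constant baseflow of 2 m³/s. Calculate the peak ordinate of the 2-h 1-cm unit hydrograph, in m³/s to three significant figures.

Direct runoff: 0.0, 3.0, 15.0, 20.0, 35.0, 27.0, 21.0, 17.0, 13.0, 0.0 m³/s; ΣQ_DR = 151.0 m³/s, peak = 35.0 m³/s.
Runoff depth d = ΣQ_DR·Δt / A = 151.0 × 7200 / (72.5 km²) = 15.00 mm.
The 1-cm UH is the DRH scaled by (10 mm)/d, so U_p = 35.0 × 10/15.00 = 23.3 m³/s.

U_p ≈ 23.3 m³/s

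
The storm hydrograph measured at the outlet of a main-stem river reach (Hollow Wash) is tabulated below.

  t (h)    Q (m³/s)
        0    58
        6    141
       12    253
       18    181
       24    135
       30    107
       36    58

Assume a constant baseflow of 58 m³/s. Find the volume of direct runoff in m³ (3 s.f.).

V ≈ 1.14 × 10^7 m³

Direct-runoff ordinates (Q − Q_b): 0.0, 83.0, 195.0, 123.0, 77.0, 49.0, 0.0 m³/s.
ΣQ_DR = 527.0 m³/s.
With Δt = 6 h = 21600 s, V = ΣQ_DR · Δt = 527.0 × 21600 = 1.14 × 10^7 m³.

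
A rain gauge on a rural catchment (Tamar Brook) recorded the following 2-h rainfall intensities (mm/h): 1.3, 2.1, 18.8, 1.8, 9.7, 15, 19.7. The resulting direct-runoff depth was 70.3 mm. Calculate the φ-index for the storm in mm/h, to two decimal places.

φ ≈ 7.01 mm/h

Only the 4 blocks with intensity above φ contribute runoff: 18.8, 9.7, 15, 19.7 mm/h.
Σ(I−φ)·Δt = d  ⇒  (18.8+9.7+15+19.7 − 4φ)·2 = 70.3
φ = (63.20 − 70.3/2) / 4 = 7.01 mm/h.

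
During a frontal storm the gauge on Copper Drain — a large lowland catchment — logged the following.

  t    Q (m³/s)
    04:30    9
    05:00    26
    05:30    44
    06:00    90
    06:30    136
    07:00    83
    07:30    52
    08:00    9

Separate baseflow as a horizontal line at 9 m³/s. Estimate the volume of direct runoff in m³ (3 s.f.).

V ≈ 6.79 × 10^5 m³

Direct-runoff ordinates (Q − Q_b): 0.0, 17.0, 35.0, 81.0, 127.0, 74.0, 43.0, 0.0 m³/s.
ΣQ_DR = 377.0 m³/s.
With Δt = 0.5 h = 1800 s, V = ΣQ_DR · Δt = 377.0 × 1800 = 6.79 × 10^5 m³.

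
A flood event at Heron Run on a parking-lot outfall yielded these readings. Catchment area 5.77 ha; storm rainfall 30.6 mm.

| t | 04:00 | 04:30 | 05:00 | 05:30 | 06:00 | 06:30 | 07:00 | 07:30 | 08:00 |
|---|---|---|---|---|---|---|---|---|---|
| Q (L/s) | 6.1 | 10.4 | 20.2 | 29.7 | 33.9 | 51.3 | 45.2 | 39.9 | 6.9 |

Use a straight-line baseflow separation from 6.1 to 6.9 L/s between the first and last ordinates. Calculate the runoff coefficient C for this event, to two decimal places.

ΣQ_DR = 185.1 L/s; V = ΣQ_DR·Δt = 3.332 × 10^5 L.
Runoff depth d = V / A = 5.774 mm.
C = d / P = 5.774 / 30.6 = 0.19.

C ≈ 0.19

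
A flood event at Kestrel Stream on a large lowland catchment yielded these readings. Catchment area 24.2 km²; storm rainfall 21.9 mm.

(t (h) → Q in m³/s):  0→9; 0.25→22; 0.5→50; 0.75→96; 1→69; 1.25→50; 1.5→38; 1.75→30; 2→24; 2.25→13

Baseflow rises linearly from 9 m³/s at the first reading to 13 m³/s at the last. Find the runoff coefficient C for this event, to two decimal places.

C ≈ 0.49

ΣQ_DR = 291.0 m³/s; V = ΣQ_DR·Δt = 2.619 × 10^5 m³.
Runoff depth d = V / A = 10.82 mm.
C = d / P = 10.82 / 21.9 = 0.49.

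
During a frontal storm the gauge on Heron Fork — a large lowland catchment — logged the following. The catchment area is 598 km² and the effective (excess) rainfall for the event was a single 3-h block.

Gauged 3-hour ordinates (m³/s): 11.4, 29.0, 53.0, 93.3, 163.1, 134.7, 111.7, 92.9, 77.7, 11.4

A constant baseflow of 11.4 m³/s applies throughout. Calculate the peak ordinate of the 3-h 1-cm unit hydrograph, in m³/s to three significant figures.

Direct runoff: 0.0, 17.6, 41.6, 81.9, 151.7, 123.3, 100.3, 81.5, 66.3, 0.0 m³/s; ΣQ_DR = 664.2 m³/s, peak = 151.7 m³/s.
Runoff depth d = ΣQ_DR·Δt / A = 664.2 × 10800 / (598 km²) = 12.00 mm.
The 1-cm UH is the DRH scaled by (10 mm)/d, so U_p = 151.7 × 10/12.00 = 126 m³/s.

U_p ≈ 126 m³/s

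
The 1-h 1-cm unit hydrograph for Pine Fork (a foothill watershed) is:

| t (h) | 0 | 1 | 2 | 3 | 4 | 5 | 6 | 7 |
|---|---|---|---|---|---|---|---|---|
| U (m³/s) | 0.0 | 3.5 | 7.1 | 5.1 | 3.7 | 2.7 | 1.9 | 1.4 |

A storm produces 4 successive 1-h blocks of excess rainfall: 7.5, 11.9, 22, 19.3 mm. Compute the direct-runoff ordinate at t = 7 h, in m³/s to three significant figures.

By discrete convolution, Q_j = Σ (P_i / 10 mm) · U_{j−i}.
At t = 7 h (j=7): Q = (7.5/10)·1.4 + (11.9/10)·1.9 + (22/10)·2.7 + (19.3/10)·3.7 = 16.4 m³/s.

Q ≈ 16.4 m³/s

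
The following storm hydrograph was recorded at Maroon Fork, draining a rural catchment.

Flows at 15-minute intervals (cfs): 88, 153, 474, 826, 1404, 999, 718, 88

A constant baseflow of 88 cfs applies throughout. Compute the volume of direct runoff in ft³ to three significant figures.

V ≈ 3.64 × 10^6 ft³

Direct-runoff ordinates (Q − Q_b): 0.0, 65.0, 386.0, 738.0, 1316.0, 911.0, 630.0, 0.0 cfs.
ΣQ_DR = 4046 cfs.
With Δt = 0.25 h = 900 s, V = ΣQ_DR · Δt = 4046 × 900 = 3.64 × 10^6 ft³.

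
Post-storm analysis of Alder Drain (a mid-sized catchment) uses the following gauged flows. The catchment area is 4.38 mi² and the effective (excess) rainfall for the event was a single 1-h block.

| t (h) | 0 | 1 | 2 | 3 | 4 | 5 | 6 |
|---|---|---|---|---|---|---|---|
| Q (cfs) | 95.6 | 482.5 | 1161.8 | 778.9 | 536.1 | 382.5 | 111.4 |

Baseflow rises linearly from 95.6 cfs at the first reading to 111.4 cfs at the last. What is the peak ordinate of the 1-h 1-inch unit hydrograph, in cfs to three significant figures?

U_p ≈ 1060 cfs

Direct runoff: 0.00, 384.27, 1060.93, 675.40, 429.97, 273.73, 0.00 cfs; ΣQ_DR = 2824 cfs, peak = 1060.93 cfs.
Runoff depth d = ΣQ_DR·Δt / A = 2824 × 3600 / (4.38 mi²) = 0.9992 in.
The 1-inch UH is the DRH scaled by (1 in)/d, so U_p = 1060.93 × 1/0.9992 = 1060 cfs.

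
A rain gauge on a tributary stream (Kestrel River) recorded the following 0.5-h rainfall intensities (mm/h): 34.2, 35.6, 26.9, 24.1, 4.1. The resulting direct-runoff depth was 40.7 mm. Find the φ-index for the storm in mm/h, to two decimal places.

Only the 4 blocks with intensity above φ contribute runoff: 34.2, 35.6, 26.9, 24.1 mm/h.
Σ(I−φ)·Δt = d  ⇒  (34.2+35.6+26.9+24.1 − 4φ)·0.5 = 40.7
φ = (120.8 − 40.7/0.5) / 4 = 9.85 mm/h.

φ ≈ 9.85 mm/h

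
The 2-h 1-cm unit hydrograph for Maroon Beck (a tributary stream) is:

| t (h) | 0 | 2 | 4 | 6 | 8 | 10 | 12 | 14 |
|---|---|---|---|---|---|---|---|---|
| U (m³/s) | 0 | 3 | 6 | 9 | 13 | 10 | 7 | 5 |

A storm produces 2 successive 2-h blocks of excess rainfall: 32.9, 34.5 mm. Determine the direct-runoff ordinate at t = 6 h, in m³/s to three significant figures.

By discrete convolution, Q_j = Σ (P_i / 10 mm) · U_{j−i}.
At t = 6 h (j=3): Q = (32.9/10)·9 + (34.5/10)·6 = 50.3 m³/s.

Q ≈ 50.3 m³/s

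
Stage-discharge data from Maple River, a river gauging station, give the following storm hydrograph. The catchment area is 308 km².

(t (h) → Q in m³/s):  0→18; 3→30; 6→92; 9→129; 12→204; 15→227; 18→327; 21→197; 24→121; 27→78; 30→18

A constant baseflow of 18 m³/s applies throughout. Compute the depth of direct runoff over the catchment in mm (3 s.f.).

d ≈ 43.6 mm

Direct runoff: 0.0, 12.0, 74.0, 111.0, 186.0, 209.0, 309.0, 179.0, 103.0, 60.0, 0.0 m³/s; ΣQ_DR = 1243 m³/s.
V = ΣQ_DR · Δt = 1243 × 10800 s = 1.342 × 10^7 m³.
Over A = 308 km², depth = V / A = 43.6 mm.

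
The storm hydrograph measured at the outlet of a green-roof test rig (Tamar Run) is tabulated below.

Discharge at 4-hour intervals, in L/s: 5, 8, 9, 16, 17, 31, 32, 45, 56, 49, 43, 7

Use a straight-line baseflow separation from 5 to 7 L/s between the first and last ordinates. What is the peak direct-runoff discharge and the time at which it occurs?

Subtracting baseflow gives direct-runoff ordinates: 0.00, 2.82, 3.64, 10.45, 11.27, 25.09, 25.91, 38.73, 49.55, 42.36, 36.18, 0.00 L/s.
The maximum is 49.55 L/s, occurring at the reading for t = 32 h.

Q_p = 49.55 L/s at t = 32 h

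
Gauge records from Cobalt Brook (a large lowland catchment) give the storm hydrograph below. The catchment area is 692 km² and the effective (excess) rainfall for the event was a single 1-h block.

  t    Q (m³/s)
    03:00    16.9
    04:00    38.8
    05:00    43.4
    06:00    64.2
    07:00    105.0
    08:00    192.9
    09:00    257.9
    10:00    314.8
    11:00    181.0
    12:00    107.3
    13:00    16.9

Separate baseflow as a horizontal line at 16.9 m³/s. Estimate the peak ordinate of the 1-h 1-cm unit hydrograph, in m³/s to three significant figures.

U_p ≈ 497 m³/s

Direct runoff: 0.0, 21.9, 26.5, 47.3, 88.1, 176.0, 241.0, 297.9, 164.1, 90.4, 0.0 m³/s; ΣQ_DR = 1153 m³/s, peak = 297.9 m³/s.
Runoff depth d = ΣQ_DR·Δt / A = 1153 × 3600 / (692 km²) = 5.999 mm.
The 1-cm UH is the DRH scaled by (10 mm)/d, so U_p = 297.9 × 10/5.999 = 497 m³/s.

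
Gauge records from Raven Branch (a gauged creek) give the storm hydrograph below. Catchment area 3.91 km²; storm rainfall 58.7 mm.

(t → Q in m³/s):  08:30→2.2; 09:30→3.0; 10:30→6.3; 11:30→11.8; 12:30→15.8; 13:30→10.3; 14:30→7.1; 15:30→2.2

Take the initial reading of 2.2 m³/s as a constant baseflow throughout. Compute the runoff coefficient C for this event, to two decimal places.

C ≈ 0.64

ΣQ_DR = 41.10 m³/s; V = ΣQ_DR·Δt = 1.480 × 10^5 m³.
Runoff depth d = V / A = 37.84 mm.
C = d / P = 37.84 / 58.7 = 0.64.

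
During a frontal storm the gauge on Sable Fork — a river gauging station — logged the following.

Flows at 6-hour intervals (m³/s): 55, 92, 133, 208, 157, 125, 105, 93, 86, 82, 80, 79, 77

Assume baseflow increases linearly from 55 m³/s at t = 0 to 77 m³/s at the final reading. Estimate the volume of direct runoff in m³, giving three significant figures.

Direct-runoff ordinates (Q − Q_b): 0.00, 35.17, 74.33, 147.50, 94.67, 60.83, 39.00, 25.17, 16.33, 10.50, 6.67, 3.83, 0.00 m³/s.
ΣQ_DR = 514.0 m³/s.
With Δt = 6 h = 21600 s, V = ΣQ_DR · Δt = 514.0 × 21600 = 1.11 × 10^7 m³.

V ≈ 1.11 × 10^7 m³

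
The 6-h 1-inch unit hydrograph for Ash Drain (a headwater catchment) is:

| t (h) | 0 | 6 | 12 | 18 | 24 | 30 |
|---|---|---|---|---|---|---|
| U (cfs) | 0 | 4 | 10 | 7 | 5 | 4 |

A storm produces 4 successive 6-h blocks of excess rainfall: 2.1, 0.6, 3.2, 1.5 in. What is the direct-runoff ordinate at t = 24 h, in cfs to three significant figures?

Q ≈ 52.7 cfs

By discrete convolution, Q_j = Σ (P_i / 1 in) · U_{j−i}.
At t = 24 h (j=4): Q = (2.1/1)·5 + (0.6/1)·7 + (3.2/1)·10 + (1.5/1)·4 = 52.7 cfs.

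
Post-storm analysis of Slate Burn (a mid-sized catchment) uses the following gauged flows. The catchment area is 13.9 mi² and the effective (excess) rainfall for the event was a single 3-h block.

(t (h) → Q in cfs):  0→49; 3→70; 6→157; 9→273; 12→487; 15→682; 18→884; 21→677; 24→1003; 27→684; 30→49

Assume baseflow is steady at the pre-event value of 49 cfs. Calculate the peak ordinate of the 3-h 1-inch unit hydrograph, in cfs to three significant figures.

Direct runoff: 0.0, 21.0, 108.0, 224.0, 438.0, 633.0, 835.0, 628.0, 954.0, 635.0, 0.0 cfs; ΣQ_DR = 4476 cfs, peak = 954.0 cfs.
Runoff depth d = ΣQ_DR·Δt / A = 4476 × 10800 / (13.9 mi²) = 1.497 in.
The 1-inch UH is the DRH scaled by (1 in)/d, so U_p = 954.0 × 1/1.497 = 637 cfs.

U_p ≈ 637 cfs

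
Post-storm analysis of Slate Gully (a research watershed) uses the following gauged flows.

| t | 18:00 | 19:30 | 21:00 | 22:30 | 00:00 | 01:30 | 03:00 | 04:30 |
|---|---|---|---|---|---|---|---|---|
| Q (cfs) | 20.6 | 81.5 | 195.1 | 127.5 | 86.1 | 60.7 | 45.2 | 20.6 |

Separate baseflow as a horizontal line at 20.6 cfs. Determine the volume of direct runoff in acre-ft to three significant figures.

V ≈ 58.6 acre-ft

Direct-runoff ordinates (Q − Q_b): 0.0, 60.9, 174.5, 106.9, 65.5, 40.1, 24.6, 0.0 cfs.
ΣQ_DR = 472.5 cfs.
With Δt = 1.5 h = 5400 s, V = ΣQ_DR · Δt = 472.5 × 5400 = 2.55 × 10^6 ft³ = 58.6 acre-ft.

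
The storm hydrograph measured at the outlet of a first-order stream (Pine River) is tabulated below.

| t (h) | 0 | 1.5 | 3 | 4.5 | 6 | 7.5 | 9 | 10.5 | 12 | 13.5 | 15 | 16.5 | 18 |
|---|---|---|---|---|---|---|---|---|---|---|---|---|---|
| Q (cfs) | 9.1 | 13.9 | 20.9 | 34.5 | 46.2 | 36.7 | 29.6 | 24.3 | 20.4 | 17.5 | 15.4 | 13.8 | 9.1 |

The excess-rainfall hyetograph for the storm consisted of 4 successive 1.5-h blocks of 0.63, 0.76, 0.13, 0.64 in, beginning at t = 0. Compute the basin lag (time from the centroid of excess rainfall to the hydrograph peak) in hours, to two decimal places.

t_L ≈ 3.21 h

Centroid of excess rainfall: t_c = Σ P_i·t̄_i / ΣP_i = 2.7917 h (block centres at 0.75, 2.25, 3.75, 5.25 h).
Hydrograph peak occurs at t = 6 h, so basin lag t_L = 6 − 2.7917 = 3.21 h.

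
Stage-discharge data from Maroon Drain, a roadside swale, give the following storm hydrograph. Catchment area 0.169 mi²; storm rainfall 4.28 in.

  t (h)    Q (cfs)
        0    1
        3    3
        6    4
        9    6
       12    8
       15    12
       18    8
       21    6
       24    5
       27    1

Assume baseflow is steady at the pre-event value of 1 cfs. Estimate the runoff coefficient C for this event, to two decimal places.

C ≈ 0.28

ΣQ_DR = 44.00 cfs; V = ΣQ_DR·Δt = 4.752 × 10^5 ft³.
Runoff depth d = V / A = 1.210 in.
C = d / P = 1.210 / 4.28 = 0.28.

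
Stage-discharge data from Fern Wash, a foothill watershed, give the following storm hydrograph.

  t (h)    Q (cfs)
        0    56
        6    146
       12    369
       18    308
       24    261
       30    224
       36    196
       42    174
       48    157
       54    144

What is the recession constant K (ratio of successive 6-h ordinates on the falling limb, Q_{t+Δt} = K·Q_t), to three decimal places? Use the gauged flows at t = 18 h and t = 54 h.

K ≈ 0.881

Using the recession-limb readings at t = 18 h and t = 54 h: Q falls from 308 to 144 cfs over 6 intervals.
K = (Q₂/Q₁)^(1/6) = (144/308)^(1/6) = 0.881.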